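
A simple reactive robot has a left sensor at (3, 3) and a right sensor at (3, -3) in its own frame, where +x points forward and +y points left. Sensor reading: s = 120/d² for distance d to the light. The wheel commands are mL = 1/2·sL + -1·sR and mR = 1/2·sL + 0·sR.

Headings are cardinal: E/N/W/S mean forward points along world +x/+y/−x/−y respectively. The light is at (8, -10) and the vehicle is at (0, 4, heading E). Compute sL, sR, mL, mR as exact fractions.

60/157 60/73 -7230/11461 30/157

left sensor world pos  = (3, 7); dL² = 314
right sensor world pos = (3, 1); dR² = 146
sL = 120/314 = 60/157
sR = 120/146 = 60/73
mL = 1/2·sL + -1·sR = -7230/11461
mR = 1/2·sL + 0·sR = 30/157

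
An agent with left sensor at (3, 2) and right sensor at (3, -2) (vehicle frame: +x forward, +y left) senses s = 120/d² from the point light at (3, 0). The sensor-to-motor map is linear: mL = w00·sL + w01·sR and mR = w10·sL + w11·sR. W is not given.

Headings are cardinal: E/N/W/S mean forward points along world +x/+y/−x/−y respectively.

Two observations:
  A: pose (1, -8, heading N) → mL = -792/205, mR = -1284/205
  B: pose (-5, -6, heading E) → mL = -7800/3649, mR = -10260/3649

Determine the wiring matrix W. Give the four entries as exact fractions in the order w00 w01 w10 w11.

-1/2 -1/2 -1/2 -1

obs A: pose=(1,-8,N) → sL=120/41, sR=24/5, mL=-792/205, mR=-1284/205
obs B: pose=(-5,-6,E) → sL=120/41, sR=120/89, mL=-7800/3649, mR=-10260/3649
sensor matrix S = [[120/41, 24/5], [120/41, 120/89]]; det S = -36864/3649
solve [mL_A; mL_B] = S·[w00; w01] and [mR_A; mR_B] = S·[w10; w11]:
  w00 = -1/2, w01 = -1/2, w10 = -1/2, w11 = -1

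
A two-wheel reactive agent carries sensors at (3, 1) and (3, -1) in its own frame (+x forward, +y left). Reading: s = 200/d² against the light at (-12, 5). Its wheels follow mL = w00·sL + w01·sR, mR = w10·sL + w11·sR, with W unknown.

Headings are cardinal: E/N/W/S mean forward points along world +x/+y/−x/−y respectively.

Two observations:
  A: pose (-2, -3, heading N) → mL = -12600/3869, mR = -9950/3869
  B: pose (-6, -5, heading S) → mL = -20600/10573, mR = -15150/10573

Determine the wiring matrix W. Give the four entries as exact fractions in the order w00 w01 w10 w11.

obs A: pose=(-2,-3,N) → sL=100/53, sR=100/73, mL=-12600/3869, mR=-9950/3869
obs B: pose=(-6,-5,S) → sL=100/109, sR=100/97, mL=-20600/10573, mR=-15150/10573
sensor matrix S = [[100/53, 100/73], [100/109, 100/97]]; det S = 28160000/40906937
solve [mL_A; mL_B] = S·[w00; w01] and [mR_A; mR_B] = S·[w10; w11]:
  w00 = -1, w01 = -1, w10 = -1, w11 = -1/2

-1 -1 -1 -1/2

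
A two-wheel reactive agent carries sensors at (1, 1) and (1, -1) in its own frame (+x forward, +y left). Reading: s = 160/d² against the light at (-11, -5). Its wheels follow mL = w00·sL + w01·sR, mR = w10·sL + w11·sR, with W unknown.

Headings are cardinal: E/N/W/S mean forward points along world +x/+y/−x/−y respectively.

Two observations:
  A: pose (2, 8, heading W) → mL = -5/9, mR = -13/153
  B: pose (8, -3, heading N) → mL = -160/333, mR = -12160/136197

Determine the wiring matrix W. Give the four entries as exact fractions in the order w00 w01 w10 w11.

obs A: pose=(2,8,W) → sL=5/9, sR=8/17, mL=-5/9, mR=-13/153
obs B: pose=(8,-3,N) → sL=160/333, sR=160/409, mL=-160/333, mR=-12160/136197
sensor matrix S = [[5/9, 8/17], [160/333, 160/409]]; det S = -20320/2315349
solve [mL_A; mL_B] = S·[w00; w01] and [mR_A; mR_B] = S·[w10; w11]:
  w00 = -1, w01 = 0, w10 = -1, w11 = 1

-1 0 -1 1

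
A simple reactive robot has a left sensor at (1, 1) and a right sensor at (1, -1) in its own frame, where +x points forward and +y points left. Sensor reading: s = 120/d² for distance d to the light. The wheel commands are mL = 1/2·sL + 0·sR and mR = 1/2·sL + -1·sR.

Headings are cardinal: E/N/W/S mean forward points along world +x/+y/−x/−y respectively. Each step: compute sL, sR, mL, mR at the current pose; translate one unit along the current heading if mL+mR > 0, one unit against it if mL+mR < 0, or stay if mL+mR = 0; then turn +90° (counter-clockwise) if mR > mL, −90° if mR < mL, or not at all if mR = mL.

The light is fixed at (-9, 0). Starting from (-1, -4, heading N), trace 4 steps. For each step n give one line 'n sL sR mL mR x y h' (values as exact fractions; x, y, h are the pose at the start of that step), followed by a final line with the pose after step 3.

n=0: pose=(-1,-4,N); sL=60/29, sR=4/3; mL=30/29, mR=-26/87; mL+mR=64/87 → advance +1; mR−mL=-4/3 → turn -1·90°
n=1: pose=(-1,-3,E); sL=24/17, sR=120/97; mL=12/17, mR=-876/1649; mL+mR=288/1649 → advance +1; mR−mL=-120/97 → turn -1·90°
n=2: pose=(0,-3,S); sL=30/29, sR=3/2; mL=15/29, mR=-57/58; mL+mR=-27/58 → advance -1; mR−mL=-3/2 → turn -1·90°
n=3: pose=(0,-2,W); sL=120/73, sR=24/13; mL=60/73, mR=-972/949; mL+mR=-192/949 → advance -1; mR−mL=-24/13 → turn -1·90°

0 60/29 4/3 30/29 -26/87 -1 -4 N
1 24/17 120/97 12/17 -876/1649 -1 -3 E
2 30/29 3/2 15/29 -57/58 0 -3 S
3 120/73 24/13 60/73 -972/949 0 -2 W
final 1 -2 N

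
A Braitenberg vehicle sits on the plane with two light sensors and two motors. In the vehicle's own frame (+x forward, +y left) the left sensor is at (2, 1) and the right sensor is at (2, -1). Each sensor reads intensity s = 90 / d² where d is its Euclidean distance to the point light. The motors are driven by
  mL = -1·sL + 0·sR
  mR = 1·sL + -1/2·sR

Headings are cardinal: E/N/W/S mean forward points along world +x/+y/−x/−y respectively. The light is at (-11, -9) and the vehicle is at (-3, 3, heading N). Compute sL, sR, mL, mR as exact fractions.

18/49 90/277 -18/49 2781/13573

left sensor world pos  = (-4, 5); dL² = 245
right sensor world pos = (-2, 5); dR² = 277
sL = 90/245 = 18/49
sR = 90/277 = 90/277
mL = -1·sL + 0·sR = -18/49
mR = 1·sL + -1/2·sR = 2781/13573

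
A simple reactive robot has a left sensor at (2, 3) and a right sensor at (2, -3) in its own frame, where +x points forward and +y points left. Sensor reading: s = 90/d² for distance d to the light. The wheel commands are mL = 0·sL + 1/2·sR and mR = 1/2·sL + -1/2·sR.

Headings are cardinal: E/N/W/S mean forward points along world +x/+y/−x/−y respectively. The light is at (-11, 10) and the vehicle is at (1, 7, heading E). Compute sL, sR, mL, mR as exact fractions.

left sensor world pos  = (3, 10); dL² = 196
right sensor world pos = (3, 4); dR² = 232
sL = 90/196 = 45/98
sR = 90/232 = 45/116
mL = 0·sL + 1/2·sR = 45/232
mR = 1/2·sL + -1/2·sR = 405/11368

45/98 45/116 45/232 405/11368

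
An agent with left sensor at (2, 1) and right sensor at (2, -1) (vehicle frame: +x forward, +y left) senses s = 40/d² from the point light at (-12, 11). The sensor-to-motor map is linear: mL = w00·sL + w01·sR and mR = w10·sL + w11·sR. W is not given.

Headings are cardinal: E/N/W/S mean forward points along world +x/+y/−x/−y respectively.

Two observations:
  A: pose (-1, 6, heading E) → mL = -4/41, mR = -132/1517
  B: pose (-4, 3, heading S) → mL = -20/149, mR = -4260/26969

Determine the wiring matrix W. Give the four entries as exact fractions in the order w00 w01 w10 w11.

0 -1/2 1/2 -1

obs A: pose=(-1,6,E) → sL=8/37, sR=8/41, mL=-4/41, mR=-132/1517
obs B: pose=(-4,3,S) → sL=40/181, sR=40/149, mL=-20/149, mR=-4260/26969
sensor matrix S = [[8/37, 8/41], [40/181, 40/149]]; det S = 610560/40911973
solve [mL_A; mL_B] = S·[w00; w01] and [mR_A; mR_B] = S·[w10; w11]:
  w00 = 0, w01 = -1/2, w10 = 1/2, w11 = -1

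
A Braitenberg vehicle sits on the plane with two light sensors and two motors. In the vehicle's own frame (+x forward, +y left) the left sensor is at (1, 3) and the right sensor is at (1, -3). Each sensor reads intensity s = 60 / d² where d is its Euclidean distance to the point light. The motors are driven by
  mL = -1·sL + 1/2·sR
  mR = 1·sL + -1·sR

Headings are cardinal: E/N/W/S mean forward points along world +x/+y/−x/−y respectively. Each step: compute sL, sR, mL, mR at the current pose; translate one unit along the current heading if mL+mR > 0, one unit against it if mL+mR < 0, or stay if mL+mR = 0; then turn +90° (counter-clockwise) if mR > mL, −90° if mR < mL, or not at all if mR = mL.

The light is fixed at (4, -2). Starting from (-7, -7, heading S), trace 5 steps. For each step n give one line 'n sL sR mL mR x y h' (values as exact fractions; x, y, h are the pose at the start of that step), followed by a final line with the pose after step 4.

0 3/5 15/58 -273/580 99/290 -7 -7 S
1 60/101 60/149 -5910/15049 2880/15049 -7 -6 E
2 10/39 2/3 1/13 -16/39 -8 -6 N
3 12/25 12/37 -294/925 144/925 -8 -7 E
4 15/68 15/29 75/1972 -585/1972 -9 -7 N
final -9 -8 E

n=0: pose=(-7,-7,S); sL=3/5, sR=15/58; mL=-273/580, mR=99/290; mL+mR=-15/116 → advance -1; mR−mL=471/580 → turn +1·90°
n=1: pose=(-7,-6,E); sL=60/101, sR=60/149; mL=-5910/15049, mR=2880/15049; mL+mR=-30/149 → advance -1; mR−mL=8790/15049 → turn +1·90°
n=2: pose=(-8,-6,N); sL=10/39, sR=2/3; mL=1/13, mR=-16/39; mL+mR=-1/3 → advance -1; mR−mL=-19/39 → turn -1·90°
n=3: pose=(-8,-7,E); sL=12/25, sR=12/37; mL=-294/925, mR=144/925; mL+mR=-6/37 → advance -1; mR−mL=438/925 → turn +1·90°
n=4: pose=(-9,-7,N); sL=15/68, sR=15/29; mL=75/1972, mR=-585/1972; mL+mR=-15/58 → advance -1; mR−mL=-165/493 → turn -1·90°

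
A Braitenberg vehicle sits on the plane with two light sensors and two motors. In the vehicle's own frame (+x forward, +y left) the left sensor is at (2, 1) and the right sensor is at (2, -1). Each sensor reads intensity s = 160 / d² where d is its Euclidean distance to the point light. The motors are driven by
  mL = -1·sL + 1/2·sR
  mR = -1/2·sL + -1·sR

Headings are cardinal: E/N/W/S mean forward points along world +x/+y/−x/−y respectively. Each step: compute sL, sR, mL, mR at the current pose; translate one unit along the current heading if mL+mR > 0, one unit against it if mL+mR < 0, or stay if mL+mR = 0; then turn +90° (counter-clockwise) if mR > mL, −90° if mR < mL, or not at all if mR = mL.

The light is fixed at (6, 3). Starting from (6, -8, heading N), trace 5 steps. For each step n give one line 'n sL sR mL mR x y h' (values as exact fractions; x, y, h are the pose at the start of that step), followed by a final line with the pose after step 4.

0 80/41 80/41 -40/41 -120/41 6 -8 N
1 32/25 160/173 -3536/4325 -6768/4325 6 -9 E
2 40/49 4/5 -102/245 -296/245 5 -9 S
3 160/153 160/109 -5200/16677 -33200/16677 5 -8 W
4 80/41 80/41 -40/41 -120/41 6 -8 N
final 6 -9 E

n=0: pose=(6,-8,N); sL=80/41, sR=80/41; mL=-40/41, mR=-120/41; mL+mR=-160/41 → advance -1; mR−mL=-80/41 → turn -1·90°
n=1: pose=(6,-9,E); sL=32/25, sR=160/173; mL=-3536/4325, mR=-6768/4325; mL+mR=-10304/4325 → advance -1; mR−mL=-3232/4325 → turn -1·90°
n=2: pose=(5,-9,S); sL=40/49, sR=4/5; mL=-102/245, mR=-296/245; mL+mR=-398/245 → advance -1; mR−mL=-194/245 → turn -1·90°
n=3: pose=(5,-8,W); sL=160/153, sR=160/109; mL=-5200/16677, mR=-33200/16677; mL+mR=-12800/5559 → advance -1; mR−mL=-28000/16677 → turn -1·90°
n=4: pose=(6,-8,N); sL=80/41, sR=80/41; mL=-40/41, mR=-120/41; mL+mR=-160/41 → advance -1; mR−mL=-80/41 → turn -1·90°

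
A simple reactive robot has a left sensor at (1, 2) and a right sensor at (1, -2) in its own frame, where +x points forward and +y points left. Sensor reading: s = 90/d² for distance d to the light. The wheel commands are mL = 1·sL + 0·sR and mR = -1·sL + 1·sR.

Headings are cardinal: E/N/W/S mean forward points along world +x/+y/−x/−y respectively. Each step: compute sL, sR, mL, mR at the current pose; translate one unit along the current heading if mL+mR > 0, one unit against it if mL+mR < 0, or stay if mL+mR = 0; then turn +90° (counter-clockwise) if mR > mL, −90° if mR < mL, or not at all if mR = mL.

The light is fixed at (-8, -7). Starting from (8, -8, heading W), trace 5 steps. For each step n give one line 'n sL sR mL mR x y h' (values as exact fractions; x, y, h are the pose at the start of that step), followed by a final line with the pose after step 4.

n=0: pose=(8,-8,W); sL=5/13, sR=45/113; mL=5/13, mR=20/1469; mL+mR=45/113 → advance +1; mR−mL=-545/1469 → turn -1·90°
n=1: pose=(7,-8,N); sL=90/169, sR=90/289; mL=90/169, mR=-10800/48841; mL+mR=90/289 → advance +1; mR−mL=-36810/48841 → turn -1·90°
n=2: pose=(7,-7,E); sL=9/26, sR=9/26; mL=9/26, mR=0; mL+mR=9/26 → advance +1; mR−mL=-9/26 → turn -1·90°
n=3: pose=(8,-7,S); sL=18/65, sR=90/197; mL=18/65, mR=2304/12805; mL+mR=90/197 → advance +1; mR−mL=-1242/12805 → turn -1·90°
n=4: pose=(8,-8,W); sL=5/13, sR=45/113; mL=5/13, mR=20/1469; mL+mR=45/113 → advance +1; mR−mL=-545/1469 → turn -1·90°

0 5/13 45/113 5/13 20/1469 8 -8 W
1 90/169 90/289 90/169 -10800/48841 7 -8 N
2 9/26 9/26 9/26 0 7 -7 E
3 18/65 90/197 18/65 2304/12805 8 -7 S
4 5/13 45/113 5/13 20/1469 8 -8 W
final 7 -8 N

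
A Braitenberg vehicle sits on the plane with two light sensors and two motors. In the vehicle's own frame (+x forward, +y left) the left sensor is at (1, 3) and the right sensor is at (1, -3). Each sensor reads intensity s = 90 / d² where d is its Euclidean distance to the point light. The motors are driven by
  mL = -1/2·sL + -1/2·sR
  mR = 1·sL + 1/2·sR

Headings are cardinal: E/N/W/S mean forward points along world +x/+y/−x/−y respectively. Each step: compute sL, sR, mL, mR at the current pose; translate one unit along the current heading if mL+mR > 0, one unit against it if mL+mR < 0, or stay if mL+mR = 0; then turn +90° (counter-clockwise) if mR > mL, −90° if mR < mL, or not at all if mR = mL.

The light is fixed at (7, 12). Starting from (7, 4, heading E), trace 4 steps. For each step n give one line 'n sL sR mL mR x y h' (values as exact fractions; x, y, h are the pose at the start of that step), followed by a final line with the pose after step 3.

n=0: pose=(7,4,E); sL=45/13, sR=45/61; mL=-1665/793, mR=6075/1586; mL+mR=45/26 → advance +1; mR−mL=9405/1586 → turn +1·90°
n=1: pose=(8,4,N); sL=90/53, sR=18/13; mL=-1062/689, mR=1647/689; mL+mR=45/53 → advance +1; mR−mL=2709/689 → turn +1·90°
n=2: pose=(8,5,W); sL=9/10, sR=45/8; mL=-261/80, mR=297/80; mL+mR=9/20 → advance +1; mR−mL=279/40 → turn +1·90°
n=3: pose=(7,5,S); sL=90/73, sR=90/73; mL=-90/73, mR=135/73; mL+mR=45/73 → advance +1; mR−mL=225/73 → turn +1·90°

0 45/13 45/61 -1665/793 6075/1586 7 4 E
1 90/53 18/13 -1062/689 1647/689 8 4 N
2 9/10 45/8 -261/80 297/80 8 5 W
3 90/73 90/73 -90/73 135/73 7 5 S
final 7 4 E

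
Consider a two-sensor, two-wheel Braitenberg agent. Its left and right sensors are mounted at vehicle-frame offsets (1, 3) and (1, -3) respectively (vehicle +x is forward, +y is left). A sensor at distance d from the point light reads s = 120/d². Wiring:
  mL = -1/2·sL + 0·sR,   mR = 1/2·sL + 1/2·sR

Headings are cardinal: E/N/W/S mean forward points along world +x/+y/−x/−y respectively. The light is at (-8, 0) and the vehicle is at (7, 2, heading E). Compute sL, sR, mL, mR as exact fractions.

left sensor world pos  = (8, 5); dL² = 281
right sensor world pos = (8, -1); dR² = 257
sL = 120/281 = 120/281
sR = 120/257 = 120/257
mL = -1/2·sL + 0·sR = -60/281
mR = 1/2·sL + 1/2·sR = 32280/72217

120/281 120/257 -60/281 32280/72217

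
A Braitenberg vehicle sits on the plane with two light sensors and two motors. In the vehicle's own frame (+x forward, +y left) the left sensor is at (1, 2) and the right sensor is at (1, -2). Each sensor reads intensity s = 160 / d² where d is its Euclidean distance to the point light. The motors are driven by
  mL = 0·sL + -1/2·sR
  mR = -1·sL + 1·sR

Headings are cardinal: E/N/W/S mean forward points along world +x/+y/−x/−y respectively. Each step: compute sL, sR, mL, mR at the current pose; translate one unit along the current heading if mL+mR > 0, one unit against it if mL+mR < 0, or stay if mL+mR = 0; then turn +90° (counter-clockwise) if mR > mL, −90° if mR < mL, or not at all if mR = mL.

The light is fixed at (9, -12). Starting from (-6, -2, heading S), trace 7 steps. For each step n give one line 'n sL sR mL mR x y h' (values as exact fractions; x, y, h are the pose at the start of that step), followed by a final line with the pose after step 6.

0 16/25 16/37 -8/37 -192/925 -6 -2 S
1 32/73 160/277 -80/277 2816/20221 -6 -1 E
2 40/117 8/17 -4/17 256/1989 -7 -1 N
3 160/353 160/433 -80/433 -12800/152849 -7 -2 W
4 16/25 16/37 -8/37 -192/925 -6 -2 S
5 32/73 160/277 -80/277 2816/20221 -6 -1 E
6 40/117 8/17 -4/17 256/1989 -7 -1 N
final -7 -2 W

n=0: pose=(-6,-2,S); sL=16/25, sR=16/37; mL=-8/37, mR=-192/925; mL+mR=-392/925 → advance -1; mR−mL=8/925 → turn +1·90°
n=1: pose=(-6,-1,E); sL=32/73, sR=160/277; mL=-80/277, mR=2816/20221; mL+mR=-3024/20221 → advance -1; mR−mL=8656/20221 → turn +1·90°
n=2: pose=(-7,-1,N); sL=40/117, sR=8/17; mL=-4/17, mR=256/1989; mL+mR=-212/1989 → advance -1; mR−mL=724/1989 → turn +1·90°
n=3: pose=(-7,-2,W); sL=160/353, sR=160/433; mL=-80/433, mR=-12800/152849; mL+mR=-41040/152849 → advance -1; mR−mL=15440/152849 → turn +1·90°
n=4: pose=(-6,-2,S); sL=16/25, sR=16/37; mL=-8/37, mR=-192/925; mL+mR=-392/925 → advance -1; mR−mL=8/925 → turn +1·90°
n=5: pose=(-6,-1,E); sL=32/73, sR=160/277; mL=-80/277, mR=2816/20221; mL+mR=-3024/20221 → advance -1; mR−mL=8656/20221 → turn +1·90°
n=6: pose=(-7,-1,N); sL=40/117, sR=8/17; mL=-4/17, mR=256/1989; mL+mR=-212/1989 → advance -1; mR−mL=724/1989 → turn +1·90°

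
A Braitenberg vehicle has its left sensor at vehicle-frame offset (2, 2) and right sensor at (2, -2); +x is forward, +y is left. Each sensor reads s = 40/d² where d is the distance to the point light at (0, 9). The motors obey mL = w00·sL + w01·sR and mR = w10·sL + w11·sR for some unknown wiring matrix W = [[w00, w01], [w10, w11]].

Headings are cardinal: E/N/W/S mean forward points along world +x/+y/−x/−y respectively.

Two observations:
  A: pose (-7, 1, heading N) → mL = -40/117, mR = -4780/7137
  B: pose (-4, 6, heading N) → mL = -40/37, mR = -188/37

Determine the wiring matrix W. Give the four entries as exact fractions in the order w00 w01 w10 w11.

-1 0 -1 -1/2

obs A: pose=(-7,1,N) → sL=40/117, sR=40/61, mL=-40/117, mR=-4780/7137
obs B: pose=(-4,6,N) → sL=40/37, sR=8, mL=-40/37, mR=-188/37
sensor matrix S = [[40/117, 40/61], [40/37, 8]]; det S = 535040/264069
solve [mL_A; mL_B] = S·[w00; w01] and [mR_A; mR_B] = S·[w10; w11]:
  w00 = -1, w01 = 0, w10 = -1, w11 = -1/2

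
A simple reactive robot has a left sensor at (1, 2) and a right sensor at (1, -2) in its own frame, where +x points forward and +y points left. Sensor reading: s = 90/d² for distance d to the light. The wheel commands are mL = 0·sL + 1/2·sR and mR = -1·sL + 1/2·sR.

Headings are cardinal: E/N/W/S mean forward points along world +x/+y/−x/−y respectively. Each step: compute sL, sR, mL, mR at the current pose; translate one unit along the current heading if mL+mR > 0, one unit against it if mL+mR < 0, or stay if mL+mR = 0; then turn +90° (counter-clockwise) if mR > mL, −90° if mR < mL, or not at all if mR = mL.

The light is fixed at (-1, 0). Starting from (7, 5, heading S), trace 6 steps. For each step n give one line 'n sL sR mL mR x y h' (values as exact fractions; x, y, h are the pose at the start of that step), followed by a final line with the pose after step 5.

n=0: pose=(7,5,S); sL=45/58, sR=45/26; mL=45/52, mR=135/1508; mL+mR=360/377 → advance +1; mR−mL=-45/58 → turn -1·90°
n=1: pose=(7,4,W); sL=90/53, sR=18/17; mL=9/17, mR=-1053/901; mL+mR=-576/901 → advance -1; mR−mL=-90/53 → turn -1·90°
n=2: pose=(8,4,N); sL=45/37, sR=45/73; mL=45/146, mR=-4905/5402; mL+mR=-1620/2701 → advance -1; mR−mL=-45/37 → turn -1·90°
n=3: pose=(8,3,E); sL=18/25, sR=90/101; mL=45/101, mR=-693/2525; mL+mR=432/2525 → advance +1; mR−mL=-18/25 → turn -1·90°
n=4: pose=(9,3,S); sL=45/74, sR=45/34; mL=45/68, mR=135/2516; mL+mR=450/629 → advance +1; mR−mL=-45/74 → turn -1·90°
n=5: pose=(9,2,W); sL=10/9, sR=90/97; mL=45/97, mR=-565/873; mL+mR=-160/873 → advance -1; mR−mL=-10/9 → turn -1·90°

0 45/58 45/26 45/52 135/1508 7 5 S
1 90/53 18/17 9/17 -1053/901 7 4 W
2 45/37 45/73 45/146 -4905/5402 8 4 N
3 18/25 90/101 45/101 -693/2525 8 3 E
4 45/74 45/34 45/68 135/2516 9 3 S
5 10/9 90/97 45/97 -565/873 9 2 W
final 10 2 N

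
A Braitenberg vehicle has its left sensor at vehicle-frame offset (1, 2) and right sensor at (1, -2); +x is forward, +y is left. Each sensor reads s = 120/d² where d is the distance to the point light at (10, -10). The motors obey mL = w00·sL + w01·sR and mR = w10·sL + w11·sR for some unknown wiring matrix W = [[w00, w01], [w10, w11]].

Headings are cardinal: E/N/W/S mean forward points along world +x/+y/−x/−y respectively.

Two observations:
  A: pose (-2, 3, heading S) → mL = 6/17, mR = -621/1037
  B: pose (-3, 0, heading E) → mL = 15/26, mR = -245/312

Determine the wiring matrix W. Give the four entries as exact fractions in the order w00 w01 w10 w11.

obs A: pose=(-2,3,S) → sL=30/61, sR=6/17, mL=6/17, mR=-621/1037
obs B: pose=(-3,0,E) → sL=5/12, sR=15/26, mL=15/26, mR=-245/312
sensor matrix S = [[30/61, 6/17], [5/12, 15/26]]; det S = 3685/26962
solve [mL_A; mL_B] = S·[w00; w01] and [mR_A; mR_B] = S·[w10; w11]:
  w00 = 0, w01 = 1, w10 = -1/2, w11 = -1

0 1 -1/2 -1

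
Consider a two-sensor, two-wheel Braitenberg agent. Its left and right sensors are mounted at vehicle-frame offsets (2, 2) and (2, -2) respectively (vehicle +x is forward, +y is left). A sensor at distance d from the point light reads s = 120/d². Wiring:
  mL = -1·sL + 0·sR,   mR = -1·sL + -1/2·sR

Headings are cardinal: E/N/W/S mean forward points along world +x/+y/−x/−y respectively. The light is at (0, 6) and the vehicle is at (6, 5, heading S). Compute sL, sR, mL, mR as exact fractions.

left sensor world pos  = (8, 3); dL² = 73
right sensor world pos = (4, 3); dR² = 25
sL = 120/73 = 120/73
sR = 120/25 = 24/5
mL = -1·sL + 0·sR = -120/73
mR = -1·sL + -1/2·sR = -1476/365

120/73 24/5 -120/73 -1476/365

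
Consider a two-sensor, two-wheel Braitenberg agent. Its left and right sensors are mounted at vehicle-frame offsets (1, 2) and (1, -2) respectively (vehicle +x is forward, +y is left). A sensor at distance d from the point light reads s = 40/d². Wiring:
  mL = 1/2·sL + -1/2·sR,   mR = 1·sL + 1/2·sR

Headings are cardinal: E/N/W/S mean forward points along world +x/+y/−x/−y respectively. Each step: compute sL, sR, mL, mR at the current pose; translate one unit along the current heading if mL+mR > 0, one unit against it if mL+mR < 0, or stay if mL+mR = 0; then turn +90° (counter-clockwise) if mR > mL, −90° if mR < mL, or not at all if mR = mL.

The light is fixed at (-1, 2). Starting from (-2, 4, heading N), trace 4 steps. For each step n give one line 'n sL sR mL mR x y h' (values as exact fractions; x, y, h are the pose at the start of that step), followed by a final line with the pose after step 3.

0 20/9 4 -8/9 38/9 -2 4 N
1 8 40/29 96/29 252/29 -2 5 W
2 10 2 4 11 -3 5 S
3 40/17 40 -320/17 380/17 -3 4 E
final -2 4 N

n=0: pose=(-2,4,N); sL=20/9, sR=4; mL=-8/9, mR=38/9; mL+mR=10/3 → advance +1; mR−mL=46/9 → turn +1·90°
n=1: pose=(-2,5,W); sL=8, sR=40/29; mL=96/29, mR=252/29; mL+mR=12 → advance +1; mR−mL=156/29 → turn +1·90°
n=2: pose=(-3,5,S); sL=10, sR=2; mL=4, mR=11; mL+mR=15 → advance +1; mR−mL=7 → turn +1·90°
n=3: pose=(-3,4,E); sL=40/17, sR=40; mL=-320/17, mR=380/17; mL+mR=60/17 → advance +1; mR−mL=700/17 → turn +1·90°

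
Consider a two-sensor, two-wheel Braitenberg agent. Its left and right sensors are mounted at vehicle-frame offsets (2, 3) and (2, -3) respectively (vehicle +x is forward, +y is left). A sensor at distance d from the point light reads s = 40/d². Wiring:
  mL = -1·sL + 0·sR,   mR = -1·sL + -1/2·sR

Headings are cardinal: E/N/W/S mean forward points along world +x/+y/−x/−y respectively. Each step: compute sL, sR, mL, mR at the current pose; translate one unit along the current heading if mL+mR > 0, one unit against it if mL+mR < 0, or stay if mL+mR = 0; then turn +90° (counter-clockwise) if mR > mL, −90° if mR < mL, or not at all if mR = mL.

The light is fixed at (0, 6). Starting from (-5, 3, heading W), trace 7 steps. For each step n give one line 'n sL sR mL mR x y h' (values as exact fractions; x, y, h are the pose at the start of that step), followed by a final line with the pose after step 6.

n=0: pose=(-5,3,W); sL=8/17, sR=40/49; mL=-8/17, mR=-732/833; mL+mR=-1124/833 → advance -1; mR−mL=-20/49 → turn -1·90°
n=1: pose=(-4,3,N); sL=4/5, sR=20; mL=-4/5, mR=-54/5; mL+mR=-58/5 → advance -1; mR−mL=-10 → turn -1·90°
n=2: pose=(-4,2,E); sL=8, sR=40/53; mL=-8, mR=-444/53; mL+mR=-868/53 → advance -1; mR−mL=-20/53 → turn -1·90°
n=3: pose=(-5,2,S); sL=1, sR=2/5; mL=-1, mR=-6/5; mL+mR=-11/5 → advance -1; mR−mL=-1/5 → turn -1·90°
n=4: pose=(-5,3,W); sL=8/17, sR=40/49; mL=-8/17, mR=-732/833; mL+mR=-1124/833 → advance -1; mR−mL=-20/49 → turn -1·90°
n=5: pose=(-4,3,N); sL=4/5, sR=20; mL=-4/5, mR=-54/5; mL+mR=-58/5 → advance -1; mR−mL=-10 → turn -1·90°
n=6: pose=(-4,2,E); sL=8, sR=40/53; mL=-8, mR=-444/53; mL+mR=-868/53 → advance -1; mR−mL=-20/53 → turn -1·90°

0 8/17 40/49 -8/17 -732/833 -5 3 W
1 4/5 20 -4/5 -54/5 -4 3 N
2 8 40/53 -8 -444/53 -4 2 E
3 1 2/5 -1 -6/5 -5 2 S
4 8/17 40/49 -8/17 -732/833 -5 3 W
5 4/5 20 -4/5 -54/5 -4 3 N
6 8 40/53 -8 -444/53 -4 2 E
final -5 2 S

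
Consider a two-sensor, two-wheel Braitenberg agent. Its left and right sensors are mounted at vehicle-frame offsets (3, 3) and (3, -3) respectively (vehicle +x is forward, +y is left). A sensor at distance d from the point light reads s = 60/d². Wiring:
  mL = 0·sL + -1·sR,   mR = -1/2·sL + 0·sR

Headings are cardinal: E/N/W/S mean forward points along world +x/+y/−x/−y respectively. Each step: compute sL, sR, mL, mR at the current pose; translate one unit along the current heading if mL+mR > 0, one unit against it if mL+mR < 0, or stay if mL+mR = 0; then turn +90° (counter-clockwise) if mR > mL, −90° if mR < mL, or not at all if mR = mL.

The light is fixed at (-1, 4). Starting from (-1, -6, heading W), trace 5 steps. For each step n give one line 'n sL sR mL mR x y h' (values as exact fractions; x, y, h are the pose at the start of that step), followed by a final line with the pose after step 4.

0 30/89 30/29 -30/29 -15/89 -1 -6 W
1 12/37 60/173 -60/173 -6/37 0 -6 S
2 15/13 3/8 -3/8 -15/26 0 -5 E
3 20/51 20/51 -20/51 -10/51 -1 -5 S
4 30/17 6/13 -6/13 -15/17 -1 -4 E
final -2 -4 S

n=0: pose=(-1,-6,W); sL=30/89, sR=30/29; mL=-30/29, mR=-15/89; mL+mR=-3105/2581 → advance -1; mR−mL=2235/2581 → turn +1·90°
n=1: pose=(0,-6,S); sL=12/37, sR=60/173; mL=-60/173, mR=-6/37; mL+mR=-3258/6401 → advance -1; mR−mL=1182/6401 → turn +1·90°
n=2: pose=(0,-5,E); sL=15/13, sR=3/8; mL=-3/8, mR=-15/26; mL+mR=-99/104 → advance -1; mR−mL=-21/104 → turn -1·90°
n=3: pose=(-1,-5,S); sL=20/51, sR=20/51; mL=-20/51, mR=-10/51; mL+mR=-10/17 → advance -1; mR−mL=10/51 → turn +1·90°
n=4: pose=(-1,-4,E); sL=30/17, sR=6/13; mL=-6/13, mR=-15/17; mL+mR=-297/221 → advance -1; mR−mL=-93/221 → turn -1·90°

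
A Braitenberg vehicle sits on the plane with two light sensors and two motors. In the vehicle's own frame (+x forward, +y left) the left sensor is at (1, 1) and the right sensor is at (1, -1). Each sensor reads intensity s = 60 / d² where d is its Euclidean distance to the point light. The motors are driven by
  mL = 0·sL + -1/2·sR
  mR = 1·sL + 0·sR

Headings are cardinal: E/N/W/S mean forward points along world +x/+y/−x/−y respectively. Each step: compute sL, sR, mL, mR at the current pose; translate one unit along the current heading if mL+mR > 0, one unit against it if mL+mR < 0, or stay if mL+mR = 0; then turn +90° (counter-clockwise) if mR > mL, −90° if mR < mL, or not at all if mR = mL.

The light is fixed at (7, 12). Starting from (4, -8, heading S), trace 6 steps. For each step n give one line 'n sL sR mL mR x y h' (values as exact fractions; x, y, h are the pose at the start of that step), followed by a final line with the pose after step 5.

n=0: pose=(4,-8,S); sL=12/89, sR=60/457; mL=-30/457, mR=12/89; mL+mR=2814/40673 → advance +1; mR−mL=8154/40673 → turn +1·90°
n=1: pose=(4,-9,E); sL=15/101, sR=15/122; mL=-15/244, mR=15/101; mL+mR=2145/24644 → advance +1; mR−mL=5175/24644 → turn +1·90°
n=2: pose=(5,-9,N); sL=60/409, sR=60/401; mL=-30/401, mR=60/409; mL+mR=11790/164009 → advance +1; mR−mL=36330/164009 → turn +1·90°
n=3: pose=(5,-8,W); sL=2/15, sR=6/37; mL=-3/37, mR=2/15; mL+mR=29/555 → advance +1; mR−mL=119/555 → turn +1·90°
n=4: pose=(4,-8,S); sL=12/89, sR=60/457; mL=-30/457, mR=12/89; mL+mR=2814/40673 → advance +1; mR−mL=8154/40673 → turn +1·90°
n=5: pose=(4,-9,E); sL=15/101, sR=15/122; mL=-15/244, mR=15/101; mL+mR=2145/24644 → advance +1; mR−mL=5175/24644 → turn +1·90°

0 12/89 60/457 -30/457 12/89 4 -8 S
1 15/101 15/122 -15/244 15/101 4 -9 E
2 60/409 60/401 -30/401 60/409 5 -9 N
3 2/15 6/37 -3/37 2/15 5 -8 W
4 12/89 60/457 -30/457 12/89 4 -8 S
5 15/101 15/122 -15/244 15/101 4 -9 E
final 5 -9 N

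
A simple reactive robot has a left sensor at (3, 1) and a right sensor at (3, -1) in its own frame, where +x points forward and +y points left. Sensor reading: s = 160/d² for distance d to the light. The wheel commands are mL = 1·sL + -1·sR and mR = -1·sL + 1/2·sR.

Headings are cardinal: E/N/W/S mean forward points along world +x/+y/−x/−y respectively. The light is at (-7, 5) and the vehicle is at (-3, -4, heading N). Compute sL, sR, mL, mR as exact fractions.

32/9 160/61 512/549 -1232/549

left sensor world pos  = (-4, -1); dL² = 45
right sensor world pos = (-2, -1); dR² = 61
sL = 160/45 = 32/9
sR = 160/61 = 160/61
mL = 1·sL + -1·sR = 512/549
mR = -1·sL + 1/2·sR = -1232/549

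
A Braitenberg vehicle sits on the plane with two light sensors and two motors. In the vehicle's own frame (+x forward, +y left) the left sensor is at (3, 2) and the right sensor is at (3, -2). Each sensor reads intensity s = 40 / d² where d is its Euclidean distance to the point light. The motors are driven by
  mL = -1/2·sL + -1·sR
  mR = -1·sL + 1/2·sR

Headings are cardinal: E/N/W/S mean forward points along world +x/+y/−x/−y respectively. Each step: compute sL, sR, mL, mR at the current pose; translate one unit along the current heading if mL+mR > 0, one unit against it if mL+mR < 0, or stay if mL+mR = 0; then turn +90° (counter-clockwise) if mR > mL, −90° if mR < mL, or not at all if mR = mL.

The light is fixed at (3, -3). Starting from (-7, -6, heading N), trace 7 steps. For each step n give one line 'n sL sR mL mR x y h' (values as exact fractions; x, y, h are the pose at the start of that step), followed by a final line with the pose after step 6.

n=0: pose=(-7,-6,N); sL=5/18, sR=5/8; mL=-55/72, mR=5/144; mL+mR=-35/48 → advance -1; mR−mL=115/144 → turn +1·90°
n=1: pose=(-7,-7,W); sL=8/41, sR=40/173; mL=-2332/7093, mR=-564/7093; mL+mR=-2896/7093 → advance -1; mR−mL=1768/7093 → turn +1·90°
n=2: pose=(-6,-7,S); sL=20/49, sR=4/17; mL=-366/833, mR=-242/833; mL+mR=-608/833 → advance -1; mR−mL=124/833 → turn +1·90°
n=3: pose=(-6,-6,E); sL=40/37, sR=40/61; mL=-2700/2257, mR=-1700/2257; mL+mR=-4400/2257 → advance -1; mR−mL=1000/2257 → turn +1·90°
n=4: pose=(-7,-6,N); sL=5/18, sR=5/8; mL=-55/72, mR=5/144; mL+mR=-35/48 → advance -1; mR−mL=115/144 → turn +1·90°
n=5: pose=(-7,-7,W); sL=8/41, sR=40/173; mL=-2332/7093, mR=-564/7093; mL+mR=-2896/7093 → advance -1; mR−mL=1768/7093 → turn +1·90°
n=6: pose=(-6,-7,S); sL=20/49, sR=4/17; mL=-366/833, mR=-242/833; mL+mR=-608/833 → advance -1; mR−mL=124/833 → turn +1·90°

0 5/18 5/8 -55/72 5/144 -7 -6 N
1 8/41 40/173 -2332/7093 -564/7093 -7 -7 W
2 20/49 4/17 -366/833 -242/833 -6 -7 S
3 40/37 40/61 -2700/2257 -1700/2257 -6 -6 E
4 5/18 5/8 -55/72 5/144 -7 -6 N
5 8/41 40/173 -2332/7093 -564/7093 -7 -7 W
6 20/49 4/17 -366/833 -242/833 -6 -7 S
final -6 -6 E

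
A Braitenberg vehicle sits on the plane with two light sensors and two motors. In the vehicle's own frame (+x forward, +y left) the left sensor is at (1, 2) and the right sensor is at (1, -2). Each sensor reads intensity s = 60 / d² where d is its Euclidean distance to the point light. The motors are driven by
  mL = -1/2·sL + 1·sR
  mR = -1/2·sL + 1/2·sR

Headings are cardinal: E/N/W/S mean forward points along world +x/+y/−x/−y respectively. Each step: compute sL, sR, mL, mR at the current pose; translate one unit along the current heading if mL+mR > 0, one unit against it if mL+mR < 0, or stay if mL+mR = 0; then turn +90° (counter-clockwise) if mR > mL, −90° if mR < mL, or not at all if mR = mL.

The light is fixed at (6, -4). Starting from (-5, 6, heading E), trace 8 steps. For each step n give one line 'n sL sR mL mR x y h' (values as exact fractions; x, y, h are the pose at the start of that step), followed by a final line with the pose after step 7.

n=0: pose=(-5,6,E); sL=15/61, sR=15/41; mL=1215/5002, mR=150/2501; mL+mR=1515/5002 → advance +1; mR−mL=-15/82 → turn -1·90°
n=1: pose=(-4,6,S); sL=12/29, sR=4/15; mL=26/435, mR=-32/435; mL+mR=-2/145 → advance -1; mR−mL=-2/15 → turn -1·90°
n=2: pose=(-4,7,W); sL=30/101, sR=6/29; mL=171/2929, mR=-132/2929; mL+mR=39/2929 → advance +1; mR−mL=-3/29 → turn -1·90°
n=3: pose=(-5,7,N); sL=60/313, sR=4/15; mL=802/4695, mR=176/4695; mL+mR=326/1565 → advance +1; mR−mL=-2/15 → turn -1·90°
n=4: pose=(-5,8,E); sL=15/74, sR=3/10; mL=147/740, mR=9/185; mL+mR=183/740 → advance +1; mR−mL=-3/20 → turn -1·90°
n=5: pose=(-4,8,S); sL=12/37, sR=12/53; mL=126/1961, mR=-96/1961; mL+mR=30/1961 → advance +1; mR−mL=-6/53 → turn -1·90°
n=6: pose=(-4,7,W); sL=30/101, sR=6/29; mL=171/2929, mR=-132/2929; mL+mR=39/2929 → advance +1; mR−mL=-3/29 → turn -1·90°
n=7: pose=(-5,7,N); sL=60/313, sR=4/15; mL=802/4695, mR=176/4695; mL+mR=326/1565 → advance +1; mR−mL=-2/15 → turn -1·90°

0 15/61 15/41 1215/5002 150/2501 -5 6 E
1 12/29 4/15 26/435 -32/435 -4 6 S
2 30/101 6/29 171/2929 -132/2929 -4 7 W
3 60/313 4/15 802/4695 176/4695 -5 7 N
4 15/74 3/10 147/740 9/185 -5 8 E
5 12/37 12/53 126/1961 -96/1961 -4 8 S
6 30/101 6/29 171/2929 -132/2929 -4 7 W
7 60/313 4/15 802/4695 176/4695 -5 7 N
final -5 8 E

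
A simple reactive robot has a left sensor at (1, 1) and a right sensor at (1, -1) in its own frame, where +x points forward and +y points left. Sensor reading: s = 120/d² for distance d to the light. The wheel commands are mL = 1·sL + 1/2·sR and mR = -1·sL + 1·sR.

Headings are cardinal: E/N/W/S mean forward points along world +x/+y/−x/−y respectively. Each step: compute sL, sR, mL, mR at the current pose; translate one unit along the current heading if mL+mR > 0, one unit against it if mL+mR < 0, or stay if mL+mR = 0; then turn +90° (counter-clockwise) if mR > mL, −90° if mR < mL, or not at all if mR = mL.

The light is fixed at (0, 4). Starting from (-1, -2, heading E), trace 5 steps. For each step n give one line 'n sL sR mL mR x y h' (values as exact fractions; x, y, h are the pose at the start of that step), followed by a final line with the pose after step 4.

0 24/5 120/49 1476/245 -576/245 -1 -2 E
1 12/5 12/5 18/5 0 0 -2 S
2 24/13 120/37 1668/481 672/481 0 -3 W
3 3 10/3 14/3 1/3 -1 -3 N
4 24/5 120/49 1476/245 -576/245 -1 -2 E
final 0 -2 S

n=0: pose=(-1,-2,E); sL=24/5, sR=120/49; mL=1476/245, mR=-576/245; mL+mR=180/49 → advance +1; mR−mL=-2052/245 → turn -1·90°
n=1: pose=(0,-2,S); sL=12/5, sR=12/5; mL=18/5, mR=0; mL+mR=18/5 → advance +1; mR−mL=-18/5 → turn -1·90°
n=2: pose=(0,-3,W); sL=24/13, sR=120/37; mL=1668/481, mR=672/481; mL+mR=180/37 → advance +1; mR−mL=-996/481 → turn -1·90°
n=3: pose=(-1,-3,N); sL=3, sR=10/3; mL=14/3, mR=1/3; mL+mR=5 → advance +1; mR−mL=-13/3 → turn -1·90°
n=4: pose=(-1,-2,E); sL=24/5, sR=120/49; mL=1476/245, mR=-576/245; mL+mR=180/49 → advance +1; mR−mL=-2052/245 → turn -1·90°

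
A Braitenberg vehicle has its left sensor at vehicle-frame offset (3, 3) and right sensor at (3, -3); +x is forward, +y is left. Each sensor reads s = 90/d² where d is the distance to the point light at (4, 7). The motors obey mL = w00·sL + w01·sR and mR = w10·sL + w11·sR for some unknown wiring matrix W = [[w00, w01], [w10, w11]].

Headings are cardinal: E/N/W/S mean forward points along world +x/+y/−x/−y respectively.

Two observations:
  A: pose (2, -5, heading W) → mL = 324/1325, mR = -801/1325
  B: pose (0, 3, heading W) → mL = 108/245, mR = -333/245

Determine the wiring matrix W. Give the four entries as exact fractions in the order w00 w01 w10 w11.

-1/2 1/2 -1/2 -1/2

obs A: pose=(2,-5,W) → sL=9/25, sR=45/53, mL=324/1325, mR=-801/1325
obs B: pose=(0,3,W) → sL=45/49, sR=9/5, mL=108/245, mR=-333/245
sensor matrix S = [[9/25, 45/53], [45/49, 9/5]]; det S = -42768/324625
solve [mL_A; mL_B] = S·[w00; w01] and [mR_A; mR_B] = S·[w10; w11]:
  w00 = -1/2, w01 = 1/2, w10 = -1/2, w11 = -1/2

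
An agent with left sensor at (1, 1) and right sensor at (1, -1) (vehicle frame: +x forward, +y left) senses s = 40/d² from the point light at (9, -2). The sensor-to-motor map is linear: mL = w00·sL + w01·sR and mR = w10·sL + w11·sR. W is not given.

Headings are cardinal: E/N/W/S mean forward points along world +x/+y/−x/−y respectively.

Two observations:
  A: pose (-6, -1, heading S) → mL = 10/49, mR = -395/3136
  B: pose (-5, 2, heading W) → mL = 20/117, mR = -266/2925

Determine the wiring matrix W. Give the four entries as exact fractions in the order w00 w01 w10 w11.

1 0 -1 1/2

obs A: pose=(-6,-1,S) → sL=10/49, sR=5/32, mL=10/49, mR=-395/3136
obs B: pose=(-5,2,W) → sL=20/117, sR=4/25, mL=20/117, mR=-266/2925
sensor matrix S = [[10/49, 5/32], [20/117, 4/25]]; det S = 1363/229320
solve [mL_A; mL_B] = S·[w00; w01] and [mR_A; mR_B] = S·[w10; w11]:
  w00 = 1, w01 = 0, w10 = -1, w11 = 1/2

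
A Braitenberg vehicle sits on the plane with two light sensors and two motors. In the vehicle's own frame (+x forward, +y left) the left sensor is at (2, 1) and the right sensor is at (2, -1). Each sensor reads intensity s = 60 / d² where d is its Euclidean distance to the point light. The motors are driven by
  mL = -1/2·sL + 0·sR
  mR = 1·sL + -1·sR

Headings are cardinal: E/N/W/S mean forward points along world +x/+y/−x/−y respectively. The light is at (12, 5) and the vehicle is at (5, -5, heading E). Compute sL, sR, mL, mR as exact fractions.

left sensor world pos  = (7, -4); dL² = 106
right sensor world pos = (7, -6); dR² = 146
sL = 60/106 = 30/53
sR = 60/146 = 30/73
mL = -1/2·sL + 0·sR = -15/53
mR = 1·sL + -1·sR = 600/3869

30/53 30/73 -15/53 600/3869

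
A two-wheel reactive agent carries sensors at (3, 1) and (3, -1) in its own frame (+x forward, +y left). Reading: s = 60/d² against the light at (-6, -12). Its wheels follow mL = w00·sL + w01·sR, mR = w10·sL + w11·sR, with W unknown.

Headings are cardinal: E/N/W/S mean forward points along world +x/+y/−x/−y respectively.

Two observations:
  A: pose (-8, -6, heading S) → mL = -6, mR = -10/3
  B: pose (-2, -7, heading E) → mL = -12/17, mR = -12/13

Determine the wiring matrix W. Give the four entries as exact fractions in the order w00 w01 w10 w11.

obs A: pose=(-8,-6,S) → sL=6, sR=10/3, mL=-6, mR=-10/3
obs B: pose=(-2,-7,E) → sL=12/17, sR=12/13, mL=-12/17, mR=-12/13
sensor matrix S = [[6, 10/3], [12/17, 12/13]]; det S = 704/221
solve [mL_A; mL_B] = S·[w00; w01] and [mR_A; mR_B] = S·[w10; w11]:
  w00 = -1, w01 = 0, w10 = 0, w11 = -1

-1 0 0 -1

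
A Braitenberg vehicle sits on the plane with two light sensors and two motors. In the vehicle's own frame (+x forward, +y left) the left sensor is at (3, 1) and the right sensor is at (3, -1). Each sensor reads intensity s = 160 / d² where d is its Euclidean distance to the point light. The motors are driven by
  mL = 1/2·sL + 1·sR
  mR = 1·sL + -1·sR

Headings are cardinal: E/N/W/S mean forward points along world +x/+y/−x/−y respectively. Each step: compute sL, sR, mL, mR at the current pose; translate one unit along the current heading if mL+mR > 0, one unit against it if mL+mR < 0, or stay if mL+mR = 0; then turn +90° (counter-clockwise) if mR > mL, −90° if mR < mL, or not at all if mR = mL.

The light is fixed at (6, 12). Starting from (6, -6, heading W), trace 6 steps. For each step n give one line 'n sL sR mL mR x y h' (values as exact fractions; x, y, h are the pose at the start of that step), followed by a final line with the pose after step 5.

n=0: pose=(6,-6,W); sL=16/37, sR=80/149; mL=4152/5513, mR=-576/5513; mL+mR=24/37 → advance +1; mR−mL=-4728/5513 → turn -1·90°
n=1: pose=(5,-6,N); sL=160/229, sR=32/45; mL=10928/10305, mR=-128/10305; mL+mR=240/229 → advance +1; mR−mL=-11056/10305 → turn -1·90°
n=2: pose=(5,-5,E); sL=8/13, sR=20/41; mL=424/533, mR=68/533; mL+mR=12/13 → advance +1; mR−mL=-356/533 → turn -1·90°
n=3: pose=(6,-5,S); sL=160/401, sR=160/401; mL=240/401, mR=0; mL+mR=240/401 → advance +1; mR−mL=-240/401 → turn -1·90°
n=4: pose=(6,-6,W); sL=16/37, sR=80/149; mL=4152/5513, mR=-576/5513; mL+mR=24/37 → advance +1; mR−mL=-4728/5513 → turn -1·90°
n=5: pose=(5,-6,N); sL=160/229, sR=32/45; mL=10928/10305, mR=-128/10305; mL+mR=240/229 → advance +1; mR−mL=-11056/10305 → turn -1·90°

0 16/37 80/149 4152/5513 -576/5513 6 -6 W
1 160/229 32/45 10928/10305 -128/10305 5 -6 N
2 8/13 20/41 424/533 68/533 5 -5 E
3 160/401 160/401 240/401 0 6 -5 S
4 16/37 80/149 4152/5513 -576/5513 6 -6 W
5 160/229 32/45 10928/10305 -128/10305 5 -6 N
final 5 -5 E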